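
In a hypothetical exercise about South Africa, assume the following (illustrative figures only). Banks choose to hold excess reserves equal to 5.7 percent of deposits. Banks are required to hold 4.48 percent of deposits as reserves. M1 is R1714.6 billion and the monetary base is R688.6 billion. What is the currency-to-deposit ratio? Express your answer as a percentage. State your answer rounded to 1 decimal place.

50.1%

Using m = M/MB = 1714.6/688.6 ≈ 2.489980. From m = (1 + c)/(c + rr + e), rearranging gives 1 + c = m·(c + rr + e), so c·(1 − m) = m·(rr + e) − 1.
Hence c = [m·(rr + e) − 1]/(1 − m) = [2.489980 × (0.0448 + 0.057) − 1] / (1 − 2.489980) ≈ 0.501027.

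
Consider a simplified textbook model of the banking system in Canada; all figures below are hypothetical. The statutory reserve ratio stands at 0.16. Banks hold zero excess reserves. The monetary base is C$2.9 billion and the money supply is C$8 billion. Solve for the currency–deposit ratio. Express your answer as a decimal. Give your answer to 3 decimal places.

0.318

Using m = M/MB = 8/2.9 ≈ 2.758621. From m = (1 + c)/(c + rr + e), rearranging gives 1 + c = m·(c + rr + e), so c·(1 − m) = m·(rr + e) − 1.
Hence c = [m·(rr + e) − 1]/(1 − m) = [2.758621 × (0.16 + 0) − 1] / (1 − 2.758621) ≈ 0.317647.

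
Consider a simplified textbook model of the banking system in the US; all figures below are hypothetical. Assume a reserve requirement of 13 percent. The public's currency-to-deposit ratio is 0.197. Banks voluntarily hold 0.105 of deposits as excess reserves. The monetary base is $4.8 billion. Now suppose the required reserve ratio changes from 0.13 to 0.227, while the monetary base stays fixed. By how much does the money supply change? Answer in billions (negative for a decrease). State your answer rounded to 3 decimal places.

Initially m₁ = (1 + 0.197) / (0.13 + 0.105 + 0.197) ≈ 2.77083, so M₁ = 2.77083 × 4.8 ≈ 13.3 billion.
After the change m₂ = (1 + 0.197) / (0.227 + 0.105 + 0.197) ≈ 2.26276, so M₂ = 2.26276 × 4.8 ≈ 10.8612 billion.
ΔM = M₂ − M₁ = 10.8612 − 13.3 = -2.4388 billion.

-2.439 billion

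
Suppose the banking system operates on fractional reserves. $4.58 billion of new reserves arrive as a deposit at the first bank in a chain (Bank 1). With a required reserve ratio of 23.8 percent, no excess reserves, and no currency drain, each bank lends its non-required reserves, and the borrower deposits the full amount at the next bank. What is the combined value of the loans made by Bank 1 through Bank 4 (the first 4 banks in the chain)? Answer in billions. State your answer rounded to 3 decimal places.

$9.720 billion

Bank i lends (1 − rr)^i of the original deposit: Bank 1 lends 4.58·0.7620 ≈ 3.4900, Bank 2 lends 4.58·0.7620² ≈ 2.6593, and so on.
Summing a geometric series: total = 4.58·[0.7620·(1 − 0.7620^4) / (1 − 0.7620)] ≈ 9.7199 billion.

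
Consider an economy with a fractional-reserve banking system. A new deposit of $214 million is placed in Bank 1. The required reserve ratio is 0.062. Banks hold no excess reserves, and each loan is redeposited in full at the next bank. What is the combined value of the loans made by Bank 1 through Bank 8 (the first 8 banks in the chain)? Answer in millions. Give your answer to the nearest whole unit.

$1297 million

Bank i lends (1 − rr)^i of the original deposit: Bank 1 lends 214·0.9380 = 200.7320, Bank 2 lends 214·0.9380² ≈ 188.2866, and so on.
Summing a geometric series: total = 214·[0.9380·(1 − 0.9380^8) / (1 − 0.9380)] ≈ 1297.4079 million.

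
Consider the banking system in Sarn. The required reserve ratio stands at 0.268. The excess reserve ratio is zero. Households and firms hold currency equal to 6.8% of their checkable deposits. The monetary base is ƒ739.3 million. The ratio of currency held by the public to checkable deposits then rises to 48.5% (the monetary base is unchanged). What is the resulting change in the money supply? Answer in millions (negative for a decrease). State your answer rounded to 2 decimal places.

Initially m₁ = (1 + 0.068) / (0.268 + 0.068) ≈ 3.178571, so M₁ = 3.178571 × 739.3 ≈ 2349.9175 million.
After the change m₂ = (1 + 0.485) / (0.268 + 0.485) ≈ 1.972112, so M₂ = 1.972112 × 739.3 ≈ 1457.9824 million.
ΔM = M₂ − M₁ = 1457.9824 − 2349.9175 = -891.9351 million.

-891.94 million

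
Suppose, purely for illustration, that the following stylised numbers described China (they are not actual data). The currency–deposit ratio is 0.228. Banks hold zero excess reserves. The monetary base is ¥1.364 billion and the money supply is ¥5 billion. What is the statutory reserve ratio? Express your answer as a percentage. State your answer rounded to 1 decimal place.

Using m = M/MB = 5/1.364 ≈ 3.665689. Since m = (1 + c)/(c + rr + e), the denominator satisfies c + rr + e = (1 + c)/m = (1 + 0.228) / 3.665689 ≈ 0.334998.
With c = 0.228 and e = 0, the statutory reserve ratio is 0.334998 − 0.228 − 0 = 0.106998.

10.7%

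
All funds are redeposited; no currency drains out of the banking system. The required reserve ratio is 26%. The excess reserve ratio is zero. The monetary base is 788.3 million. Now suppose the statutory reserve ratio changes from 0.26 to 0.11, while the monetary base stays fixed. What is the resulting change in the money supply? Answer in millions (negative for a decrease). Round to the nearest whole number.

Initially m₁ = 1 / (0.26) ≈ 3.8462, so M₁ = 3.8462 × 788.3 ≈ 3031.9595 million.
After the change m₂ = 1 / (0.11) ≈ 9.0909, so M₂ = 9.0909 × 788.3 ≈ 7166.3565 million.
ΔM = M₂ − M₁ = 7166.3565 − 3031.9595 = 4134.397 million.

4134 million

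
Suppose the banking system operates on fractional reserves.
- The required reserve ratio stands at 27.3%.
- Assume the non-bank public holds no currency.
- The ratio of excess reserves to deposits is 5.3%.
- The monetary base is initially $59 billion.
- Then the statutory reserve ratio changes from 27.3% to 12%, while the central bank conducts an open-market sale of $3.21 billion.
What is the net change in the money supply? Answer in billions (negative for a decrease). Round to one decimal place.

$141.5 billion

Before: m₁ = 1 / (0.273 + 0.053) ≈ 3.0675, MB₁ = 59, so M₁ = 3.0675 × 59 = 180.9825 billion.
After: m₂ = 1 / (0.12 + 0.053) ≈ 5.7803, MB₂ = 59 − 3.21 = 55.79, so M₂ = 5.7803 × 55.79 ≈ 322.4829 billion.
ΔM = M₂ − M₁ = 322.4829 − 180.9825 = 141.5004 billion.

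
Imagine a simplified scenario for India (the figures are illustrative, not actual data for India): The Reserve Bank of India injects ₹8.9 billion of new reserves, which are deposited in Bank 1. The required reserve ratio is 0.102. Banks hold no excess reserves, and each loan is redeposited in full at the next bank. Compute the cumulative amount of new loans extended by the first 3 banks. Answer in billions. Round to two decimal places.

₹21.61 billion

Bank i lends (1 − rr)^i of the original deposit: Bank 1 lends 8.9·0.8980 = 7.9922, Bank 2 lends 8.9·0.8980² ≈ 7.1770, and so on.
Summing a geometric series: total = 8.9·[0.8980·(1 − 0.8980^3) / (1 − 0.8980)] ≈ 21.6141 billion.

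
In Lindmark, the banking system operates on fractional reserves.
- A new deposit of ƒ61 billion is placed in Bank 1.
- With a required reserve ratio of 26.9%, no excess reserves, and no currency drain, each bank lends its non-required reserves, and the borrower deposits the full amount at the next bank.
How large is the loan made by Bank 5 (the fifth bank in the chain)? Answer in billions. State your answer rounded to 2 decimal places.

ƒ12.73 billion

Each bank lends a fraction (1 − rr) = 0.7310 of the deposit it receives, so Bank 5 receives 61·0.7310^4 and lends 61·0.7310^5 ≈ 12.7326 billion.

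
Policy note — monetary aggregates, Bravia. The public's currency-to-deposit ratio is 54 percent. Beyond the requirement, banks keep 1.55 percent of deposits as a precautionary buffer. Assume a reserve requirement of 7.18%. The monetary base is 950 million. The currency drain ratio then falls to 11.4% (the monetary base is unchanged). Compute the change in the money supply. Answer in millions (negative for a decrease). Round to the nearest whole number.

2925 million

Initially m₁ = (1 + 0.54) / (0.0718 + 0.0155 + 0.54) ≈ 2.4550, so M₁ = 2.4550 × 950 = 2332.25 million.
After the change m₂ = (1 + 0.114) / (0.0718 + 0.0155 + 0.114) ≈ 5.5340, so M₂ = 5.5340 × 950 = 5257.3 million.
ΔM = M₂ − M₁ = 5257.3 − 2332.25 = 2925.05 million.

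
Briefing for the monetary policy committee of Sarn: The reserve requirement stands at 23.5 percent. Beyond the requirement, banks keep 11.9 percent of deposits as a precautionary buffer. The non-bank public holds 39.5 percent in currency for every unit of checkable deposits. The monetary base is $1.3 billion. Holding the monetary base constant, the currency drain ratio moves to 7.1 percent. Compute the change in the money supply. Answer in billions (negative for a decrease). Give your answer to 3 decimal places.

$0.855 billion

Initially m₁ = (1 + 0.395) / (0.235 + 0.119 + 0.395) ≈ 1.86248, so M₁ = 1.86248 × 1.3 ≈ 2.4212 billion.
After the change m₂ = (1 + 0.071) / (0.235 + 0.119 + 0.071) = 2.52, so M₂ = 2.52 × 1.3 = 3.276 billion.
ΔM = M₂ − M₁ = 3.276 − 2.4212 = 0.8548 billion.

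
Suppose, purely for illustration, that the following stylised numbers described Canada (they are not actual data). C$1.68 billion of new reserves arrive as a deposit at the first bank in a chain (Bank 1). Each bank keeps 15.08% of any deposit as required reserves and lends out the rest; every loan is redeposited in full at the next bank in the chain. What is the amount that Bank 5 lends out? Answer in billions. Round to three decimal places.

Each bank lends a fraction (1 − rr) = 0.8492 of the deposit it receives, so Bank 5 receives 1.68·0.8492^4 and lends 1.68·0.8492^5 ≈ 0.7419 billion.

C$0.742 billion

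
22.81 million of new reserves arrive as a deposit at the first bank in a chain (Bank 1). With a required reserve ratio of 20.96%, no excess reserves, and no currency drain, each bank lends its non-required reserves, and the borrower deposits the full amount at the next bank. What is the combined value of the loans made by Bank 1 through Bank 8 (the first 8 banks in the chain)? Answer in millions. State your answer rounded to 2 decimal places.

Bank i lends (1 − rr)^i of the original deposit: Bank 1 lends 22.81·0.7904 ≈ 18.0290, Bank 2 lends 22.81·0.7904² ≈ 14.2501, and so on.
Summing a geometric series: total = 22.81·[0.7904·(1 − 0.7904^8) / (1 − 0.7904)] ≈ 72.9138 million.

72.91 million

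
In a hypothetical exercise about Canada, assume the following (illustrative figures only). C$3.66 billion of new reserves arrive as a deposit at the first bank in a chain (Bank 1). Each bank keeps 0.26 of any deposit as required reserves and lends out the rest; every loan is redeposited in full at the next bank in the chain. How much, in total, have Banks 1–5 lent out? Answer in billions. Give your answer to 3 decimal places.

C$8.105 billion

Bank i lends (1 − rr)^i of the original deposit: Bank 1 lends 3.66·0.7400 = 2.7084, Bank 2 lends 3.66·0.7400² ≈ 2.0042, and so on.
Summing a geometric series: total = 3.66·[0.7400·(1 − 0.7400^5) / (1 − 0.7400)] ≈ 8.1054 billion.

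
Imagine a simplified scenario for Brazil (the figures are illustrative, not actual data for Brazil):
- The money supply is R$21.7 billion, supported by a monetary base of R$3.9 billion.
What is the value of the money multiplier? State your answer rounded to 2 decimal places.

The money multiplier is m = M / MB = 21.7 / 3.9 ≈ 5.56410.

5.56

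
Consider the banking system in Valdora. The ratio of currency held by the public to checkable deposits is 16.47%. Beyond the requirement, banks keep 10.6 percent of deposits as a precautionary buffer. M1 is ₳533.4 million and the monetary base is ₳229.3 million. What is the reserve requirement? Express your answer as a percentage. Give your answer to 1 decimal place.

Using m = M/MB = 533.4/229.3 ≈ 2.326210. Since m = (1 + c)/(c + rr + e), the denominator satisfies c + rr + e = (1 + c)/m = (1 + 0.1647) / 2.326210 ≈ 0.500686.
With c = 0.1647 and e = 0.106, the reserve requirement is 0.500686 − 0.1647 − 0.106 = 0.229986.

23.0%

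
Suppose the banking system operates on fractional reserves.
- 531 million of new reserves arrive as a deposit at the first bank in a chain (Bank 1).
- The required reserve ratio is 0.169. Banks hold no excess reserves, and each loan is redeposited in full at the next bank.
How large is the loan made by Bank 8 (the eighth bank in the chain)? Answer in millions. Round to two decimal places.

Each bank lends a fraction (1 − rr) = 0.8310 of the deposit it receives, so Bank 8 receives 531·0.8310^7 and lends 531·0.8310^8 ≈ 120.7543 million.

120.75 million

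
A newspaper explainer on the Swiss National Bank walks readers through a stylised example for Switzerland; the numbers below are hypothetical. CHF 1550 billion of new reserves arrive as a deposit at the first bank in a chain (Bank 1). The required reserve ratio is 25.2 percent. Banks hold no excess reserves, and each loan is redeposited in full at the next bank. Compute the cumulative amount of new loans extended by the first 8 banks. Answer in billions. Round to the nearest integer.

CHF 4150 billion

Bank i lends (1 − rr)^i of the original deposit: Bank 1 lends 1550·0.7480 = 1159.4000, Bank 2 lends 1550·0.7480² = 867.2312, and so on.
Summing a geometric series: total = 1550·[0.7480·(1 − 0.7480^8) / (1 − 0.7480)] ≈ 4149.9297 billion.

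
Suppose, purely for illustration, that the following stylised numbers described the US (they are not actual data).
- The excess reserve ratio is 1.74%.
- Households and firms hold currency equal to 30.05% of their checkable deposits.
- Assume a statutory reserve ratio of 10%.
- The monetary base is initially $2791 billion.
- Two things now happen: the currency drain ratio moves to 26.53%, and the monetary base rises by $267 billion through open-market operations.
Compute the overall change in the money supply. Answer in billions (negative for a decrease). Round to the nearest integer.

Before: m₁ = (1 + 0.3005) / (0.1 + 0.0174 + 0.3005) ≈ 3.11199, MB₁ = 2791, so M₁ = 3.11199 × 2791 ≈ 8685.5641 billion.
After: m₂ = (1 + 0.2653) / (0.1 + 0.0174 + 0.2653) ≈ 3.30625, MB₂ = 2791 + 267 = 3058, so M₂ = 3.30625 × 3058 = 10110.5125 billion.
ΔM = M₂ − M₁ = 10110.5125 − 8685.5641 = 1424.9484 billion.

$1425 billion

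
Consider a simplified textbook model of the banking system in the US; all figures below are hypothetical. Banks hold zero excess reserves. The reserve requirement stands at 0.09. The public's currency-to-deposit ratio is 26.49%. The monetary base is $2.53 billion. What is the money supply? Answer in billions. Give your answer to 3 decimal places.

$9.017 billion

The money multiplier is m = (1 + c) / (rr + c) = (1 + 0.2649) / (0.09 + 0.2649) ≈ 3.56410.
So M = m × MB = 3.56410 × 2.53 ≈ 9.0172 billion.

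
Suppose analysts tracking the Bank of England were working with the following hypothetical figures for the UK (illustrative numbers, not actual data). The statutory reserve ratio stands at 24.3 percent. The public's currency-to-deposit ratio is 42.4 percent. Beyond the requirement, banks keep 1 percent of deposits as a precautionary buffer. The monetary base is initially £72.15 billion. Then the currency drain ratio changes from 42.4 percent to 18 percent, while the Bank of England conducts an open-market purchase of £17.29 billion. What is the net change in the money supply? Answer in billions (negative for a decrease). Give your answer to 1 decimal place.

£92.0 billion

Before: m₁ = (1 + 0.424) / (0.243 + 0.01 + 0.424) ≈ 2.1034, MB₁ = 72.15, so M₁ = 2.1034 × 72.15 ≈ 151.7603 billion.
After: m₂ = (1 + 0.18) / (0.243 + 0.01 + 0.18) ≈ 2.7252, MB₂ = 72.15 + 17.29 = 89.44, so M₂ = 2.7252 × 89.44 ≈ 243.7419 billion.
ΔM = M₂ − M₁ = 243.7419 − 151.7603 = 91.9816 billion.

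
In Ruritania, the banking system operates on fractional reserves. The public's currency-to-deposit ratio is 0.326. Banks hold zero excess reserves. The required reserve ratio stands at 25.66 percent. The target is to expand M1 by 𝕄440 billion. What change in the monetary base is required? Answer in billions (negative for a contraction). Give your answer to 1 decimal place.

𝕄193.3 billion

The money multiplier is m = (1 + c) / (rr + c) = (1 + 0.326) / (0.2566 + 0.326) ≈ 2.27600.
ΔMB = ΔM / m = (+440) / 2.27600 ≈ 193.3216 billion.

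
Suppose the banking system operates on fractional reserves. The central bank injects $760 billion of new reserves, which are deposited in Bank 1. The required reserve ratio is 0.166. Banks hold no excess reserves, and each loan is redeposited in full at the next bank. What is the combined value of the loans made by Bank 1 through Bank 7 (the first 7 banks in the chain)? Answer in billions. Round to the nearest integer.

$2747 billion

Bank i lends (1 − rr)^i of the original deposit: Bank 1 lends 760·0.8340 = 633.8400, Bank 2 lends 760·0.8340² ≈ 528.6226, and so on.
Summing a geometric series: total = 760·[0.8340·(1 − 0.8340^7) / (1 − 0.8340)] ≈ 2746.7103 billion.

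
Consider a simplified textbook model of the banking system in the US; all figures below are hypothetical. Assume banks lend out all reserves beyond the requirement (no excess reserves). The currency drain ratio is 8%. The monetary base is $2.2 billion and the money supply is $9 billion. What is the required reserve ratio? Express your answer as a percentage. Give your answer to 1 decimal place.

Using m = M/MB = 9/2.2 ≈ 4.090909. Since m = (1 + c)/(c + rr + e), the denominator satisfies c + rr + e = (1 + c)/m = (1 + 0.08) / 4.090909 ≈ 0.264000.
With c = 0.08 and e = 0, the required reserve ratio is 0.264000 − 0.08 − 0 = 0.184.

18.4%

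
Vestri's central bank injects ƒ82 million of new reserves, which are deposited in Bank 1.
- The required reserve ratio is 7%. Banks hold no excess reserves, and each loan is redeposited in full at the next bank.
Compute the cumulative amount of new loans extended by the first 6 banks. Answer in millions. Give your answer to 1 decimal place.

ƒ384.6 million

Bank i lends (1 − rr)^i of the original deposit: Bank 1 lends 82·0.9300 = 76.2600, Bank 2 lends 82·0.9300² = 70.9218, and so on.
Summing a geometric series: total = 82·[0.9300·(1 − 0.9300^6) / (1 − 0.9300)] ≈ 384.5790 million.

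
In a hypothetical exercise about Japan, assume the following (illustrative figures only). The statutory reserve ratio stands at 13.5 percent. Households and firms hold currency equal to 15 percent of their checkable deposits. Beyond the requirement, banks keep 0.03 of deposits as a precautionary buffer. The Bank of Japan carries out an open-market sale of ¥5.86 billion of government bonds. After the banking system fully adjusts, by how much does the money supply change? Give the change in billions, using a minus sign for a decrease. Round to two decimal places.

-21.39 billion

The money multiplier is m = (1 + c) / (rr + e + c) = (1 + 0.15) / (0.135 + 0.03 + 0.15) ≈ 3.6508.
The sale removes 5.86 billion of base, so ΔM = m × ΔMB = 3.6508 × (−5.86) ≈ -21.3937 billion.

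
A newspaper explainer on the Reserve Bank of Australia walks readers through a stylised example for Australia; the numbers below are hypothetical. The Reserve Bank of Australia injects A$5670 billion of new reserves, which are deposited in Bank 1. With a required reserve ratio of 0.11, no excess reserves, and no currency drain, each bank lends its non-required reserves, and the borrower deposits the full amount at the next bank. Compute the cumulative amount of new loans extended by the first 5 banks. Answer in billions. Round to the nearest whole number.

A$20258 billion

Bank i lends (1 − rr)^i of the original deposit: Bank 1 lends 5670·0.8900 = 5046.3000, Bank 2 lends 5670·0.8900² = 4491.2070, and so on.
Summing a geometric series: total = 5670·[0.8900·(1 − 0.8900^5) / (1 − 0.8900)] ≈ 20258.3280 billion.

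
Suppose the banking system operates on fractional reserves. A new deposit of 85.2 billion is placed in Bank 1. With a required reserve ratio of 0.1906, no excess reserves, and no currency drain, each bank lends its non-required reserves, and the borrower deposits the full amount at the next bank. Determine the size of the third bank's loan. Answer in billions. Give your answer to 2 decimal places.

Each bank lends a fraction (1 − rr) = 0.8094 of the deposit it receives, so Bank 3 receives 85.2·0.8094^2 and lends 85.2·0.8094^3 ≈ 45.1782 billion.

45.18 billion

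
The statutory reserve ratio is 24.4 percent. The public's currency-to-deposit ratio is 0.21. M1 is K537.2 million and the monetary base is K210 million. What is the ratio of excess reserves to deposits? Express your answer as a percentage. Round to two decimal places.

Using m = M/MB = 537.2/210 ≈ 2.558095. Since m = (1 + c)/(c + rr + e), the denominator satisfies c + rr + e = (1 + c)/m = (1 + 0.21) / 2.558095 ≈ 0.473008.
With c = 0.21 and rr = 0.244, the ratio of excess reserves to deposits is 0.473008 − 0.21 − 0.244 = 0.019008.

1.90%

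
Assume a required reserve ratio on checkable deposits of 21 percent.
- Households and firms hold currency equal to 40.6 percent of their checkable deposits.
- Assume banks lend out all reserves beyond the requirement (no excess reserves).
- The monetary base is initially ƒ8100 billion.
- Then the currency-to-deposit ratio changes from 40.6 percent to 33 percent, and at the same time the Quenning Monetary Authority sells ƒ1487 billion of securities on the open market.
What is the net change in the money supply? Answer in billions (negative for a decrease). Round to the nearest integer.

-2200 billion

Before: m₁ = (1 + 0.406) / (0.21 + 0.406) ≈ 2.28247, MB₁ = 8100, so M₁ = 2.28247 × 8100 = 18488.007 billion.
After: m₂ = (1 + 0.33) / (0.21 + 0.33) ≈ 2.46296, MB₂ = 8100 − 1487 = 6613, so M₂ = 2.46296 × 6613 ≈ 16287.5545 billion.
ΔM = M₂ − M₁ = 16287.5545 − 18488.007 = -2200.4525 billion.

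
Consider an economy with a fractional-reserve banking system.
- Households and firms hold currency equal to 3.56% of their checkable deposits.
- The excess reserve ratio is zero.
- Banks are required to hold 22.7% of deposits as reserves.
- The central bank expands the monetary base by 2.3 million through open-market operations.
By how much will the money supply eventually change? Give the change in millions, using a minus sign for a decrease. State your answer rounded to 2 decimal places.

9.07 million

The money multiplier is m = (1 + c) / (rr + c) = (1 + 0.0356) / (0.227 + 0.0356) ≈ 3.9436.
The purchase adds 2.3 million of base, so ΔM = m × ΔMB = 3.9436 × (+2.3) ≈ 9.0703 million.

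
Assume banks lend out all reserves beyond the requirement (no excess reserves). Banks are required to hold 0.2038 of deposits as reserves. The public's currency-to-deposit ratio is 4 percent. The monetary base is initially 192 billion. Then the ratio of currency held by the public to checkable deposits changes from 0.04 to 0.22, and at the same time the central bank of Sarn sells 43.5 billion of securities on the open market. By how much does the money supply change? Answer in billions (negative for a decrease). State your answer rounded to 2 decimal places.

-391.54 billion

Before: m₁ = (1 + 0.04) / (0.2038 + 0.04) ≈ 4.265792, MB₁ = 192, so M₁ = 4.265792 × 192 ≈ 819.0321 billion.
After: m₂ = (1 + 0.22) / (0.2038 + 0.22) ≈ 2.878716, MB₂ = 192 − 43.5 = 148.5, so M₂ = 2.878716 × 148.5 ≈ 427.4893 billion.
ΔM = M₂ − M₁ = 427.4893 − 819.0321 = -391.5428 billion.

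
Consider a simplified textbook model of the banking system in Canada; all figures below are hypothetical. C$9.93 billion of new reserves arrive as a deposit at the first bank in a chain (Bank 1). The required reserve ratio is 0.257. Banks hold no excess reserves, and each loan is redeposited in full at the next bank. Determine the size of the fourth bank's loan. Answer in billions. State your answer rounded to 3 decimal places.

Each bank lends a fraction (1 − rr) = 0.7430 of the deposit it receives, so Bank 4 receives 9.93·0.7430^3 and lends 9.93·0.7430^4 ≈ 3.0262 billion.

C$3.026 billion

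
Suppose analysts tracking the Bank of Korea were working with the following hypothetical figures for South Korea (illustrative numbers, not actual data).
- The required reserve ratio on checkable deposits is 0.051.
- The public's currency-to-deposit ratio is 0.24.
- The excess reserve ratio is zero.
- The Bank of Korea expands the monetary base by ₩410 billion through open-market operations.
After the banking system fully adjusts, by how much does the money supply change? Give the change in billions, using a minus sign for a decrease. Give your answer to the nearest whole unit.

The money multiplier is m = (1 + c) / (rr + c) = (1 + 0.24) / (0.051 + 0.24) ≈ 4.2612.
The purchase adds 410 billion of base, so ΔM = m × ΔMB = 4.2612 × (+410) = 1747.092 billion.

₩1747 billion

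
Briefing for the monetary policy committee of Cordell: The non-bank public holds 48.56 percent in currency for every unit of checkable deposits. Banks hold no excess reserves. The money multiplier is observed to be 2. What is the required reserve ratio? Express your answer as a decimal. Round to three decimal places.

0.257

Using m = 2. Since m = (1 + c)/(c + rr + e), the denominator satisfies c + rr + e = (1 + c)/m = (1 + 0.4856) / 2 = 0.742800.
With c = 0.4856 and e = 0, the required reserve ratio is 0.742800 − 0.4856 − 0 = 0.2572.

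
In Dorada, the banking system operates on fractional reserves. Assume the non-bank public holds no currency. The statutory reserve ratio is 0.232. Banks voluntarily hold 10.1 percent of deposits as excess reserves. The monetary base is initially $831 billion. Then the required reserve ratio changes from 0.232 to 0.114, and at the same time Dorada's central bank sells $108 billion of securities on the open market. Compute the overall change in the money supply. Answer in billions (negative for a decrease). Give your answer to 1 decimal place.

Before: m₁ = 1 / (0.232 + 0.101) ≈ 3.00300, MB₁ = 831, so M₁ = 3.00300 × 831 = 2495.493 billion.
After: m₂ = 1 / (0.114 + 0.101) ≈ 4.65116, MB₂ = 831 − 108 = 723, so M₂ = 4.65116 × 723 ≈ 3362.7887 billion.
ΔM = M₂ − M₁ = 3362.7887 − 2495.493 = 867.2957 billion.

$867.3 billion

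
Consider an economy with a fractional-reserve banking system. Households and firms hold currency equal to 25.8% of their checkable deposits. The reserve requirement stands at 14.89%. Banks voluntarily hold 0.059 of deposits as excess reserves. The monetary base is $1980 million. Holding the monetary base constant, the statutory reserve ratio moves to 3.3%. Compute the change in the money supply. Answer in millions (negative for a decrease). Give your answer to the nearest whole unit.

$1770 million

Initially m₁ = (1 + 0.258) / (0.1489 + 0.059 + 0.258) ≈ 2.70015, so M₁ = 2.70015 × 1980 = 5346.297 million.
After the change m₂ = (1 + 0.258) / (0.033 + 0.059 + 0.258) ≈ 3.59429, so M₂ = 3.59429 × 1980 = 7116.6942 million.
ΔM = M₂ − M₁ = 7116.6942 − 5346.297 = 1770.3972 million.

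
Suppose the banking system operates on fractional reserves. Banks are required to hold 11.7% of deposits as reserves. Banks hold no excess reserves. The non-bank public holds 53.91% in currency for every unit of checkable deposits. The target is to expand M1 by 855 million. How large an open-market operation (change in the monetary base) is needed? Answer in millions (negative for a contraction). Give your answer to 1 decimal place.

The money multiplier is m = (1 + c) / (rr + c) = (1 + 0.5391) / (0.117 + 0.5391) ≈ 2.34583.
ΔMB = ΔM / m = (+855) / 2.34583 ≈ 364.4765 million.

364.5 million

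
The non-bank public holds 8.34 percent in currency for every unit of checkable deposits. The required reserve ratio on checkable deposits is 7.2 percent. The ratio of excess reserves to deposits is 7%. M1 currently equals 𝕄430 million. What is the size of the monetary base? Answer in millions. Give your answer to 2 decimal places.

The money multiplier is m = (1 + c) / (rr + e + c) = (1 + 0.0834) / (0.072 + 0.07 + 0.0834) ≈ 4.806566.
MB = M / m = 430 / 4.806566 ≈ 89.461 million.

𝕄89.46 million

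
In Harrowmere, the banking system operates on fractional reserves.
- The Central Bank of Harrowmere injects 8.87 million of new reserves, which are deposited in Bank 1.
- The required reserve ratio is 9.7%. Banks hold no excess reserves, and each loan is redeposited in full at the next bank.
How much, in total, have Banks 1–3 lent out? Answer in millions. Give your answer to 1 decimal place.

Bank i lends (1 − rr)^i of the original deposit: Bank 1 lends 8.87·0.9030 ≈ 8.0096, Bank 2 lends 8.87·0.9030² ≈ 7.2327, and so on.
Summing a geometric series: total = 8.87·[0.9030·(1 − 0.9030^3) / (1 − 0.9030)] ≈ 21.7734 million.

21.8 million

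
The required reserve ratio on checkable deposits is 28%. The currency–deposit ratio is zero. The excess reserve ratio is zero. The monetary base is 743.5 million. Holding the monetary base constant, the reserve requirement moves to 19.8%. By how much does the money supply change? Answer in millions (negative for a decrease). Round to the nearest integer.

Initially m₁ = 1 / (0.28) ≈ 3.5714, so M₁ = 3.5714 × 743.5 = 2655.3359 million.
After the change m₂ = 1 / (0.198) ≈ 5.0505, so M₂ = 5.0505 × 743.5 ≈ 3755.0468 million.
ΔM = M₂ − M₁ = 3755.0468 − 2655.3359 = 1099.7109 million.

1100 million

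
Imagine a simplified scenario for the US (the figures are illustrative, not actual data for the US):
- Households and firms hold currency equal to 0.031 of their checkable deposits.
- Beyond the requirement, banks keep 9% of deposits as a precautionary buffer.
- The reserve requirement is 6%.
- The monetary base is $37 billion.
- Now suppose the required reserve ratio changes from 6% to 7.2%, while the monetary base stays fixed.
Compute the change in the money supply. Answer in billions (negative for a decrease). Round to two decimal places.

Initially m₁ = (1 + 0.031) / (0.06 + 0.09 + 0.031) ≈ 5.69613, so M₁ = 5.69613 × 37 ≈ 210.7568 billion.
After the change m₂ = (1 + 0.031) / (0.072 + 0.09 + 0.031) ≈ 5.34197, so M₂ = 5.34197 × 37 ≈ 197.6529 billion.
ΔM = M₂ − M₁ = 197.6529 − 210.7568 = -13.1039 billion.

-13.10 billion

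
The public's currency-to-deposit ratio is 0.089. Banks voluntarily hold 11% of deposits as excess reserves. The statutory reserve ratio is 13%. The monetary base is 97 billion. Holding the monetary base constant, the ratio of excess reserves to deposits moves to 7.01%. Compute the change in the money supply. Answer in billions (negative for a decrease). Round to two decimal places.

44.31 billion

Initially m₁ = (1 + 0.089) / (0.13 + 0.11 + 0.089) ≈ 3.31003, so M₁ = 3.31003 × 97 ≈ 321.0729 billion.
After the change m₂ = (1 + 0.089) / (0.13 + 0.0701 + 0.089) ≈ 3.76686, so M₂ = 3.76686 × 97 ≈ 365.3854 billion.
ΔM = M₂ − M₁ = 365.3854 − 321.0729 = 44.3125 billion.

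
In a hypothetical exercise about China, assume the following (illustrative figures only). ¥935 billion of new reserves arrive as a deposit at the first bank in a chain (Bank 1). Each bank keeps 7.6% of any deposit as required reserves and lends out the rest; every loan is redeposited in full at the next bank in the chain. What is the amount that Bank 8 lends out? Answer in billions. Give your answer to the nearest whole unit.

Each bank lends a fraction (1 − rr) = 0.9240 of the deposit it receives, so Bank 8 receives 935·0.9240^7 and lends 935·0.9240^8 ≈ 496.8066 billion.

¥497 billion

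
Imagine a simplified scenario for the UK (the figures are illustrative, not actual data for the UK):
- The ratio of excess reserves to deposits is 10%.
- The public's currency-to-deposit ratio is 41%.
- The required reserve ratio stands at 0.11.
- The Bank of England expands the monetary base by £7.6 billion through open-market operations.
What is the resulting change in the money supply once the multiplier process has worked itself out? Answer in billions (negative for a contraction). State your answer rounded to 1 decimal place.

The money multiplier is m = (1 + c) / (rr + e + c) = (1 + 0.41) / (0.11 + 0.1 + 0.41) ≈ 2.2742.
The purchase adds 7.6 billion of base, so ΔM = m × ΔMB = 2.2742 × (+7.6) ≈ 17.2839 billion.

£17.3 billion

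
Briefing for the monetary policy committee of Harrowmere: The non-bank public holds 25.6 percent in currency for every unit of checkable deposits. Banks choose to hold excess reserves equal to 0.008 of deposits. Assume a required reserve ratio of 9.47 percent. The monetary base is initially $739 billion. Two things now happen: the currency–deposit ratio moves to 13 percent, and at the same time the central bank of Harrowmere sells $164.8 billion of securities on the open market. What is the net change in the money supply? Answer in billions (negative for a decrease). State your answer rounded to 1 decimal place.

Before: m₁ = (1 + 0.256) / (0.0947 + 0.008 + 0.256) ≈ 3.50153, MB₁ = 739, so M₁ = 3.50153 × 739 ≈ 2587.6307 billion.
After: m₂ = (1 + 0.13) / (0.0947 + 0.008 + 0.13) ≈ 4.85604, MB₂ = 739 − 164.8 = 574.2, so M₂ = 4.85604 × 574.2 ≈ 2788.3382 billion.
ΔM = M₂ − M₁ = 2788.3382 − 2587.6307 = 200.7075 billion.

$200.7 billion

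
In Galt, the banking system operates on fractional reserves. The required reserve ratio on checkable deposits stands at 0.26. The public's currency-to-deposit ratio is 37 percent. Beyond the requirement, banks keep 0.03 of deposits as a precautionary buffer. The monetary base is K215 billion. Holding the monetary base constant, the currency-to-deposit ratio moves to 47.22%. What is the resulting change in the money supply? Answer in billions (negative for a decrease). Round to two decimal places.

Initially m₁ = (1 + 0.37) / (0.26 + 0.03 + 0.37) ≈ 2.075758, so M₁ = 2.075758 × 215 ≈ 446.288 billion.
After the change m₂ = (1 + 0.4722) / (0.26 + 0.03 + 0.4722) ≈ 1.931514, so M₂ = 1.931514 × 215 ≈ 415.2755 billion.
ΔM = M₂ − M₁ = 415.2755 − 446.288 = -31.0125 billion.

-31.01 billion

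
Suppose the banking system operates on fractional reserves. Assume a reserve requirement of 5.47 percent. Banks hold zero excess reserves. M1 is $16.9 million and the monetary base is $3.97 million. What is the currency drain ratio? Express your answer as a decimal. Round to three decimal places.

Using m = M/MB = 16.9/3.97 ≈ 4.256927. From m = (1 + c)/(c + rr + e), rearranging gives 1 + c = m·(c + rr + e), so c·(1 − m) = m·(rr + e) − 1.
Hence c = [m·(rr + e) − 1]/(1 − m) = [4.256927 × (0.0547 + 0) − 1] / (1 − 4.256927) ≈ 0.235543.

0.236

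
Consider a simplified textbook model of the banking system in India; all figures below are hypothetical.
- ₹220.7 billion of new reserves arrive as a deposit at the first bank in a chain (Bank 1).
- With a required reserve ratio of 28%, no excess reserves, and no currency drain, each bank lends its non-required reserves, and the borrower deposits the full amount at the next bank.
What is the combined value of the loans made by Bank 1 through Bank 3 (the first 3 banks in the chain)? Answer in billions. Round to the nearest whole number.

₹356 billion

Bank i lends (1 − rr)^i of the original deposit: Bank 1 lends 220.7·0.7200 = 158.9040, Bank 2 lends 220.7·0.7200² ≈ 114.4109, and so on.
Summing a geometric series: total = 220.7·[0.7200·(1 − 0.7200^3) / (1 − 0.7200)] ≈ 355.6907 billion.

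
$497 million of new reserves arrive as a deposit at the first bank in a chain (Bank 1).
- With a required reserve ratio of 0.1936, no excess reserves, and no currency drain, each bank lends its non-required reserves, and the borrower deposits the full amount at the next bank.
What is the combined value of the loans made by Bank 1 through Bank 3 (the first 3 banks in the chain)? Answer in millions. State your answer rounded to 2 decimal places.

Bank i lends (1 − rr)^i of the original deposit: Bank 1 lends 497·0.8064 = 400.7808, Bank 2 lends 497·0.8064² ≈ 323.1896, and so on.
Summing a geometric series: total = 497·[0.8064·(1 − 0.8064^3) / (1 − 0.8064)] ≈ 984.5906 million.

$984.59 million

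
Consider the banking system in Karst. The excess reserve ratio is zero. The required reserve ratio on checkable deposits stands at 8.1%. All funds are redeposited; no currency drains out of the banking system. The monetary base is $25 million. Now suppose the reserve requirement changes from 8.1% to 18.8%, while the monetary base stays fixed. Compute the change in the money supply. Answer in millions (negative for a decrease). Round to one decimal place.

Initially m₁ = 1 / (0.081) ≈ 12.3457, so M₁ = 12.3457 × 25 = 308.6425 million.
After the change m₂ = 1 / (0.188) ≈ 5.3191, so M₂ = 5.3191 × 25 = 132.9775 million.
ΔM = M₂ − M₁ = 132.9775 − 308.6425 = -175.665 million.

-175.7 million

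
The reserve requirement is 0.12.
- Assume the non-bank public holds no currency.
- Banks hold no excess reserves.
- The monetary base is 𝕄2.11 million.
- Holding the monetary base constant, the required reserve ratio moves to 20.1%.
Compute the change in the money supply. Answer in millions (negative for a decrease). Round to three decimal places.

Initially m₁ = 1 / (0.12) ≈ 8.33333, so M₁ = 8.33333 × 2.11 ≈ 17.5833 million.
After the change m₂ = 1 / (0.201) ≈ 4.97512, so M₂ = 4.97512 × 2.11 ≈ 10.4975 million.
ΔM = M₂ − M₁ = 10.4975 − 17.5833 = -7.0858 million.

-7.086 million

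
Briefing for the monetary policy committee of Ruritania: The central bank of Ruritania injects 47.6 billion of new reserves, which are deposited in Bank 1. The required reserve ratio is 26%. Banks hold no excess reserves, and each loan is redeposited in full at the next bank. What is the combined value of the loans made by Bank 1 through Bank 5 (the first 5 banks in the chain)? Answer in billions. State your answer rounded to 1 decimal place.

Bank i lends (1 − rr)^i of the original deposit: Bank 1 lends 47.6·0.7400 = 35.2240, Bank 2 lends 47.6·0.7400² ≈ 26.0658, and so on.
Summing a geometric series: total = 47.6·[0.7400·(1 − 0.7400^5) / (1 − 0.7400)] ≈ 105.4145 billion.

105.4 billion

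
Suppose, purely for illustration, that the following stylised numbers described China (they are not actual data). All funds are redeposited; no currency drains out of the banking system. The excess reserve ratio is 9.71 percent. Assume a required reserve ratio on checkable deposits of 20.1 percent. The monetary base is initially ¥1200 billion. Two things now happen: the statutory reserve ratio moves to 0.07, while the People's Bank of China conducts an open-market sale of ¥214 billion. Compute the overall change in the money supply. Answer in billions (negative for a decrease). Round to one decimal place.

Before: m₁ = 1 / (0.201 + 0.0971) = 3.354579, MB₁ = 1200, so M₁ = 3.354579 × 1200 = 4025.4948 billion.
After: m₂ = 1 / (0.07 + 0.0971) ≈ 5.984440, MB₂ = 1200 − 214 = 986, so M₂ = 5.984440 × 986 ≈ 5900.6578 billion.
ΔM = M₂ − M₁ = 5900.6578 − 4025.4948 = 1875.163 billion.

¥1875.2 billion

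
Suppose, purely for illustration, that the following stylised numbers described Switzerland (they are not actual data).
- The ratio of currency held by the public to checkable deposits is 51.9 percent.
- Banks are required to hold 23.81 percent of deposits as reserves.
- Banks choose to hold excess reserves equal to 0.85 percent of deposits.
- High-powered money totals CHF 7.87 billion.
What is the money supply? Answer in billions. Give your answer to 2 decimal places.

CHF 15.61 billion

The money multiplier is m = (1 + c) / (rr + e + c) = (1 + 0.519) / (0.2381 + 0.0085 + 0.519) ≈ 1.9841.
So M = m × MB = 1.9841 × 7.87 ≈ 15.6149 billion.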